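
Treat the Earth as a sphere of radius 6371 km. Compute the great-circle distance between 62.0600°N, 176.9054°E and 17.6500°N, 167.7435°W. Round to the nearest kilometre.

Δλ = -167.7435 − 176.9054 = -344.6489°; wrapped into (−180°, 180°]: 15.3511°.
Δφ = 17.6500 − 62.0600 = -44.4100°.
a = sin²(Δφ/2) + cos φ₁ · cos φ₂ · sin²(Δλ/2) = 0.150790.
c = 2·atan2(√a, √(1−a)) = 0.79761 rad → d = 6371·c ≈ 5081.56 km.

5082 km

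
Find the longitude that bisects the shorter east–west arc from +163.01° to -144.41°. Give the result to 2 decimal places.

-170.70°

Signed shortest Δλ from +163.01° to -144.41° is +52.58°.
Midpoint longitude = +163.01° + (+52.58°)/2 = +163.01° + 26.29° = +189.30°.
Normalise into (−180°, 180°]: -170.70°.
(The naïve average (+163.01 + -144.41)/2 = 9.3° is on the wrong side of the globe.)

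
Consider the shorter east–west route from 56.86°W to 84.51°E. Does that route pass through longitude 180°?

Signed shortest Δλ = ((84.51 − -56.86 + 180) mod 360) − 180 = 141.37°.
Going east by 141.37° from -56.86° reaches +84.51° without touching 180°.

No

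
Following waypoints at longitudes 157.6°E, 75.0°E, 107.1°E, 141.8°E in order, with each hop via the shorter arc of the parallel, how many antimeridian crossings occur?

Leg 1: +157.6° → +75.0°, shortest Δλ = -82.6° (west) — does not cross 180°.
Leg 2: +75.0° → +107.1°, shortest Δλ = 32.1° (east) — does not cross 180°.
Leg 3: +107.1° → +141.8°, shortest Δλ = 34.7° (east) — does not cross 180°.
Total crossings: 0.

0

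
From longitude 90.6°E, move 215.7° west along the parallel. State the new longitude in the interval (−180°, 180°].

Start at +90.6°; shift −215.7° → -125.1°.
-125.1° already lies in (−180°, 180°].

125.1°W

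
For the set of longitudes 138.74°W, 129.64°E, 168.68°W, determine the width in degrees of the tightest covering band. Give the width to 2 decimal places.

91.62°

Sort the longitudes: -168.68°, -138.74°, +129.64°.
Eastward gaps between consecutive values (wrapping around): 29.94°, 268.38°, 61.68°.
Largest gap = 268.38° ⇒ minimal covering band is its complement: 360° − 268.38° = 91.62°.
Band runs from +129.64° eastward to -138.74°, crossing the antimeridian.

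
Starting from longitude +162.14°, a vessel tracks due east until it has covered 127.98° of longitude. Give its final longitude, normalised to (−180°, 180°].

-69.88°

Start at +162.14°; shift +127.98° → +290.12°.
+290.12° lies outside (−180°, 180°]; subtract 360° → -69.88°.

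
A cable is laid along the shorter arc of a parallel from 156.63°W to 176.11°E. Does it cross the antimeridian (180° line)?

Yes

Naïve |176.11 − -156.63| = 332.74° > 180°, so the shorter arc goes the other way round — across 180°.
Signed shortest Δλ = ((176.11 − -156.63 + 180) mod 360) − 180 = -27.26°.
Going west by 27.26° from -156.63° passes through 180° before reaching +176.11°.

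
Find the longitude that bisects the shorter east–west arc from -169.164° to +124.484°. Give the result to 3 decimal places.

+157.660°

Signed shortest Δλ from -169.164° to +124.484° is -66.352°.
Midpoint longitude = -169.164° + (-66.352°)/2 = -169.164° − 33.176° = -202.340°.
Normalise into (−180°, 180°]: +157.660°.
(The naïve average (-169.164 + +124.484)/2 = -22.34° is on the wrong side of the globe.)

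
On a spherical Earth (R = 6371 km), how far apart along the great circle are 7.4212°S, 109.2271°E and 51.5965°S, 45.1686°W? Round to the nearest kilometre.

Δλ = -45.1686 − 109.2271 = -154.3957°.
Δφ = -51.5965 − -7.4212 = -44.1753°.
a = sin²(Δφ/2) + cos φ₁ · cos φ₂ · sin²(Δλ/2) = 0.727141.
c = 2·atan2(√a, √(1−a)) = 2.04236 rad → d = 6371·c ≈ 13011.90 km.

13012 km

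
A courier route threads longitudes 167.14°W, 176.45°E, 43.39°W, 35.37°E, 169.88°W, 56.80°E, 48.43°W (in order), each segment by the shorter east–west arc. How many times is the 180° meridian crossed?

4

Leg 1: -167.14° → +176.45°, shortest Δλ = -16.41° (west) — crosses 180°.
Leg 2: +176.45° → -43.39°, shortest Δλ = 140.16° (east) — crosses 180°.
Leg 3: -43.39° → +35.37°, shortest Δλ = 78.76° (east) — does not cross 180°.
Leg 4: +35.37° → -169.88°, shortest Δλ = 154.75° (east) — crosses 180°.
Leg 5: -169.88° → +56.80°, shortest Δλ = -133.32° (west) — crosses 180°.
Leg 6: +56.80° → -48.43°, shortest Δλ = -105.23° (west) — does not cross 180°.
Total crossings: 4.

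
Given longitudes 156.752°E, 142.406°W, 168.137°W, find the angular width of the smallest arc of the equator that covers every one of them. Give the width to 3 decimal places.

Sort the longitudes: -168.137°, -142.406°, +156.752°.
Eastward gaps between consecutive values (wrapping around): 25.731°, 299.158°, 35.111°.
Largest gap = 299.158° ⇒ minimal covering band is its complement: 360° − 299.158° = 60.842°.
Band runs from +156.752° eastward to -142.406°, crossing the antimeridian.

60.842°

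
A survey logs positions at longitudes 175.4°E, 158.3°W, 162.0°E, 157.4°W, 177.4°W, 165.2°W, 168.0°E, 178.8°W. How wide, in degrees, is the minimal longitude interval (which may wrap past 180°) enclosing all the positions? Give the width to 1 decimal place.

40.6°

Sort the longitudes: -178.8°, -177.4°, -165.2°, -158.3°, -157.4°, +162.0°, +168.0°, +175.4°.
Eastward gaps between consecutive values (wrapping around): 1.4°, 12.2°, 6.9°, 0.9°, 319.4°, 6.0°, 7.4°, 5.8°.
Largest gap = 319.4° ⇒ minimal covering band is its complement: 360° − 319.4° = 40.6°.
Band runs from +162.0° eastward to -157.4°, crossing the antimeridian.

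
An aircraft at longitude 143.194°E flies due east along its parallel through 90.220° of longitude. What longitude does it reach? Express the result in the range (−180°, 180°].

Start at +143.194°; shift +90.220° → +233.414°.
+233.414° lies outside (−180°, 180°]; subtract 360° → -126.586°.

126.586°W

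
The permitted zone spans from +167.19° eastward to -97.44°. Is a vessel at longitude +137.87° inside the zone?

No

Band width going east from +167.19° to -97.44°: ((-97.44 − 167.19) mod 360) = 95.37°.
Offset of +137.87° east of the west edge: ((137.87 − 167.19) mod 360) = 330.68°.
330.68° > 95.37° ⇒ outside.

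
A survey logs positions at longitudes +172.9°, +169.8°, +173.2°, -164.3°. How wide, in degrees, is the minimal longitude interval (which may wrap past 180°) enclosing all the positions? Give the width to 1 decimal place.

25.9°

Sort the longitudes: -164.3°, +169.8°, +172.9°, +173.2°.
Eastward gaps between consecutive values (wrapping around): 334.1°, 3.1°, 0.3°, 22.5°.
Largest gap = 334.1° ⇒ minimal covering band is its complement: 360° − 334.1° = 25.9°.
Band runs from +169.8° eastward to -164.3°, crossing the antimeridian.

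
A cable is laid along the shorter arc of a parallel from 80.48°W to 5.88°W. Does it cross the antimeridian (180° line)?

Signed shortest Δλ = ((-5.88 − -80.48 + 180) mod 360) − 180 = 74.6°.
Going east by 74.6° from -80.48° reaches -5.88° without touching 180°.

No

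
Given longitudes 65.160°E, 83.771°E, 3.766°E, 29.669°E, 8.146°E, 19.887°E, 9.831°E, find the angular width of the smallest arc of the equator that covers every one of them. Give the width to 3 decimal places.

80.005°

Sort the longitudes: +3.766°, +8.146°, +9.831°, +19.887°, +29.669°, +65.160°, +83.771°.
Eastward gaps between consecutive values (wrapping around): 4.380°, 1.685°, 10.056°, 9.782°, 35.491°, 18.611°, 279.995°.
Largest gap = 279.995° ⇒ minimal covering band is its complement: 360° − 279.995° = 80.005°.
Band runs from +3.766° eastward to +83.771°.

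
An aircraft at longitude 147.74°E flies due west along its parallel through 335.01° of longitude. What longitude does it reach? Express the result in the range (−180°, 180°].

Start at +147.74°; shift −335.01° → -187.27°.
-187.27° lies outside (−180°, 180°]; add 360° → +172.73°.

172.73°E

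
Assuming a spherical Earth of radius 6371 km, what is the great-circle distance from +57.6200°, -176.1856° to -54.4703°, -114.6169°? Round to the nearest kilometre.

Δλ = -114.6169 − -176.1856 = 61.5687°.
Δφ = -54.4703 − 57.6200 = -112.0903°.
a = sin²(Δφ/2) + cos φ₁ · cos φ₂ · sin²(Δλ/2) = 0.769555.
c = 2·atan2(√a, √(1−a)) = 2.14018 rad → d = 6371·c ≈ 13635.06 km.

13635 km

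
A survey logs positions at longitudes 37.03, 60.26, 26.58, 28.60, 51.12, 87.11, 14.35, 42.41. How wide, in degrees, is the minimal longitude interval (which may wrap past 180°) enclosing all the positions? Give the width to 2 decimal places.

72.76°

Sort the longitudes: +14.35°, +26.58°, +28.60°, +37.03°, +42.41°, +51.12°, +60.26°, +87.11°.
Eastward gaps between consecutive values (wrapping around): 12.23°, 2.02°, 8.43°, 5.38°, 8.71°, 9.14°, 26.85°, 287.24°.
Largest gap = 287.24° ⇒ minimal covering band is its complement: 360° − 287.24° = 72.76°.
Band runs from +14.35° eastward to +87.11°.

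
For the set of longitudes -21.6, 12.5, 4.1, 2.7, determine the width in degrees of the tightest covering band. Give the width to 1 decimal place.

34.1°

Sort the longitudes: -21.6°, +2.7°, +4.1°, +12.5°.
Eastward gaps between consecutive values (wrapping around): 24.3°, 1.4°, 8.4°, 325.9°.
Largest gap = 325.9° ⇒ minimal covering band is its complement: 360° − 325.9° = 34.1°.
Band runs from -21.6° eastward to +12.5°.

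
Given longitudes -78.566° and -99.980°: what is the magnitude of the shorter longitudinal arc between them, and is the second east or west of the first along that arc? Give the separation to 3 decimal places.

21.414° west

Raw difference: -99.980 − -78.566 = -21.414°.
Normalise into (−180°, 180°]: -21.414° stays -21.414°.
Negative ⇒ the second point lies to the west; separation 21.414°.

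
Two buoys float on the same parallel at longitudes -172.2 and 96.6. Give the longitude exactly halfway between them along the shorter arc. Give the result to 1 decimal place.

Signed shortest Δλ from -172.2° to +96.6° is -91.2°.
Midpoint longitude = -172.2° + (-91.2°)/2 = -172.2° − 45.6° = -217.8°.
Normalise into (−180°, 180°]: +142.2°.
(The naïve average (-172.2 + +96.6)/2 = -37.8° is on the wrong side of the globe.)

+142.2°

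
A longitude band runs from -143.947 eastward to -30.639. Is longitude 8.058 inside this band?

Band width going east from -143.947° to -30.639°: ((-30.639 − -143.947) mod 360) = 113.308°.
Offset of +8.058° east of the west edge: ((8.058 − -143.947) mod 360) = 152.005°.
152.005° > 113.308° ⇒ outside.

No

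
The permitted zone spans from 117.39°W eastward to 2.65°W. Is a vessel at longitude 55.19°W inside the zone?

Band width going east from -117.39° to -2.65°: ((-2.65 − -117.39) mod 360) = 114.74°.
Offset of -55.19° east of the west edge: ((-55.19 − -117.39) mod 360) = 62.20°.
62.20° ≤ 114.74° ⇒ inside.

Yes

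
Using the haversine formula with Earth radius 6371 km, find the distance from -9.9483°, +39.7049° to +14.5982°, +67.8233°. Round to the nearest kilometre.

4130 km

Δλ = 67.8233 − 39.7049 = 28.1184°.
Δφ = 14.5982 − -9.9483 = 24.5465°.
a = sin²(Δφ/2) + cos φ₁ · cos φ₂ · sin²(Δλ/2) = 0.101436.
c = 2·atan2(√a, √(1−a)) = 0.64827 rad → d = 6371·c ≈ 4130.15 km.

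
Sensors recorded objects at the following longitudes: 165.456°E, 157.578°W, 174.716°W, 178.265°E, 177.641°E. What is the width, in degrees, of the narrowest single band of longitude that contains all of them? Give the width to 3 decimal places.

36.966°

Sort the longitudes: -174.716°, -157.578°, +165.456°, +177.641°, +178.265°.
Eastward gaps between consecutive values (wrapping around): 17.138°, 323.034°, 12.185°, 0.624°, 7.019°.
Largest gap = 323.034° ⇒ minimal covering band is its complement: 360° − 323.034° = 36.966°.
Band runs from +165.456° eastward to -157.578°, crossing the antimeridian.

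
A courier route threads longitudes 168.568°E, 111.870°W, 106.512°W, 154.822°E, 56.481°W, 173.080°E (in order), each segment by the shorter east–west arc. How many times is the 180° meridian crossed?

4

Leg 1: +168.568° → -111.870°, shortest Δλ = 79.562° (east) — crosses 180°.
Leg 2: -111.870° → -106.512°, shortest Δλ = 5.358° (east) — does not cross 180°.
Leg 3: -106.512° → +154.822°, shortest Δλ = -98.666° (west) — crosses 180°.
Leg 4: +154.822° → -56.481°, shortest Δλ = 148.697° (east) — crosses 180°.
Leg 5: -56.481° → +173.080°, shortest Δλ = -130.439° (west) — crosses 180°.
Total crossings: 4.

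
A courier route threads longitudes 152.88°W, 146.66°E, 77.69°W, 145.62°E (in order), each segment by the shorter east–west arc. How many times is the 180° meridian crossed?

Leg 1: -152.88° → +146.66°, shortest Δλ = -60.46° (west) — crosses 180°.
Leg 2: +146.66° → -77.69°, shortest Δλ = 135.65° (east) — crosses 180°.
Leg 3: -77.69° → +145.62°, shortest Δλ = -136.69° (west) — crosses 180°.
Total crossings: 3.

3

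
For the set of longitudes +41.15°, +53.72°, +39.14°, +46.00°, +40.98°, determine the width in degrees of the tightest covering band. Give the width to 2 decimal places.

14.58°

Sort the longitudes: +39.14°, +40.98°, +41.15°, +46.00°, +53.72°.
Eastward gaps between consecutive values (wrapping around): 1.84°, 0.17°, 4.85°, 7.72°, 345.42°.
Largest gap = 345.42° ⇒ minimal covering band is its complement: 360° − 345.42° = 14.58°.
Band runs from +39.14° eastward to +53.72°.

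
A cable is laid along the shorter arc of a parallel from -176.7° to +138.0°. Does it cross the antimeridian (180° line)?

Naïve |138.0 − -176.7| = 314.7° > 180°, so the shorter arc goes the other way round — across 180°.
Signed shortest Δλ = ((138.0 − -176.7 + 180) mod 360) − 180 = -45.3°.
Going west by 45.3° from -176.7° passes through 180° before reaching +138.0°.

Yes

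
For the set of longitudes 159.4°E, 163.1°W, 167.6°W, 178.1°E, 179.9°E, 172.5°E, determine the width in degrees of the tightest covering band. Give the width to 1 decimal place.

37.5°

Sort the longitudes: -167.6°, -163.1°, +159.4°, +172.5°, +178.1°, +179.9°.
Eastward gaps between consecutive values (wrapping around): 4.5°, 322.5°, 13.1°, 5.6°, 1.8°, 12.5°.
Largest gap = 322.5° ⇒ minimal covering band is its complement: 360° − 322.5° = 37.5°.
Band runs from +159.4° eastward to -163.1°, crossing the antimeridian.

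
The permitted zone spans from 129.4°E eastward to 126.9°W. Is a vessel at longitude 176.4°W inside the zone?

Yes

Band width going east from +129.4° to -126.9°: ((-126.9 − 129.4) mod 360) = 103.7°.
Offset of -176.4° east of the west edge: ((-176.4 − 129.4) mod 360) = 54.2°.
54.2° ≤ 103.7° ⇒ inside.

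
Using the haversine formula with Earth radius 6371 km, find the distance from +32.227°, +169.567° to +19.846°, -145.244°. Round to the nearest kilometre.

4683 km

Δλ = -145.244 − 169.567 = -314.811°; wrapped into (−180°, 180°]: 45.189°.
Δφ = 19.846 − 32.227 = -12.381°.
a = sin²(Δφ/2) + cos φ₁ · cos φ₂ · sin²(Δλ/2) = 0.129085.
c = 2·atan2(√a, √(1−a)) = 0.73500 rad → d = 6371·c ≈ 4682.70 km.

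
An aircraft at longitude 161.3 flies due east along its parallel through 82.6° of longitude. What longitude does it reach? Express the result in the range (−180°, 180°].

Start at +161.3°; shift +82.6° → +243.9°.
+243.9° lies outside (−180°, 180°]; subtract 360° → -116.1°.

-116.1°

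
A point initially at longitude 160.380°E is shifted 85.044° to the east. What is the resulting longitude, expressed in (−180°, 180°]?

Start at +160.380°; shift +85.044° → +245.424°.
+245.424° lies outside (−180°, 180°]; subtract 360° → -114.576°.

114.576°W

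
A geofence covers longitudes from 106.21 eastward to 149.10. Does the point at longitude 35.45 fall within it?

Band width going east from +106.21° to +149.10°: ((149.10 − 106.21) mod 360) = 42.89°.
Offset of +35.45° east of the west edge: ((35.45 − 106.21) mod 360) = 289.24°.
289.24° > 42.89° ⇒ outside.

No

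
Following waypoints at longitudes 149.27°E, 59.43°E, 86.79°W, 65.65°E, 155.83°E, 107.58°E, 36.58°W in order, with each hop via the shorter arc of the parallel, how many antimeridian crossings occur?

0

Leg 1: +149.27° → +59.43°, shortest Δλ = -89.84° (west) — does not cross 180°.
Leg 2: +59.43° → -86.79°, shortest Δλ = -146.22° (west) — does not cross 180°.
Leg 3: -86.79° → +65.65°, shortest Δλ = 152.44° (east) — does not cross 180°.
Leg 4: +65.65° → +155.83°, shortest Δλ = 90.18° (east) — does not cross 180°.
Leg 5: +155.83° → +107.58°, shortest Δλ = -48.25° (west) — does not cross 180°.
Leg 6: +107.58° → -36.58°, shortest Δλ = -144.16° (west) — does not cross 180°.
Total crossings: 0.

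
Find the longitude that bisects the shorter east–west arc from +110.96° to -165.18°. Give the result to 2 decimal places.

Signed shortest Δλ from +110.96° to -165.18° is +83.86°.
Midpoint longitude = +110.96° + (+83.86°)/2 = +110.96° + 41.93° = +152.89°.
(The naïve average (+110.96 + -165.18)/2 = -27.11° is on the wrong side of the globe.)

+152.89°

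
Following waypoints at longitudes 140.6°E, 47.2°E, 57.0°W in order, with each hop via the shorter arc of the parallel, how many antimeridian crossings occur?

Leg 1: +140.6° → +47.2°, shortest Δλ = -93.4° (west) — does not cross 180°.
Leg 2: +47.2° → -57.0°, shortest Δλ = -104.2° (west) — does not cross 180°.
Total crossings: 0.

0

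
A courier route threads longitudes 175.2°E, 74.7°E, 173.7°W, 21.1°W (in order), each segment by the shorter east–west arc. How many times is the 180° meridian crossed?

1

Leg 1: +175.2° → +74.7°, shortest Δλ = -100.5° (west) — does not cross 180°.
Leg 2: +74.7° → -173.7°, shortest Δλ = 111.6° (east) — crosses 180°.
Leg 3: -173.7° → -21.1°, shortest Δλ = 152.6° (east) — does not cross 180°.
Total crossings: 1.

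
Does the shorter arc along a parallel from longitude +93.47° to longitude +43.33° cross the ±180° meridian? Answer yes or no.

Signed shortest Δλ = ((43.33 − 93.47 + 180) mod 360) − 180 = -50.14°.
Going west by 50.14° from +93.47° reaches +43.33° without touching 180°.

No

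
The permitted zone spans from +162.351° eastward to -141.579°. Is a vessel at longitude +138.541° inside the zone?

Band width going east from +162.351° to -141.579°: ((-141.579 − 162.351) mod 360) = 56.070°.
Offset of +138.541° east of the west edge: ((138.541 − 162.351) mod 360) = 336.190°.
336.190° > 56.070° ⇒ outside.

No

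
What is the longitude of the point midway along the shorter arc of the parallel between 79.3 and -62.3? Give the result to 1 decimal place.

+8.5°

Signed shortest Δλ from +79.3° to -62.3° is -141.6°.
Midpoint longitude = +79.3° + (-141.6°)/2 = +79.3° − 70.8° = +8.5°.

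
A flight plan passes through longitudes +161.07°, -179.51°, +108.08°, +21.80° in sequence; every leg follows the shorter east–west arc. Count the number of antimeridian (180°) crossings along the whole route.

2

Leg 1: +161.07° → -179.51°, shortest Δλ = 19.42° (east) — crosses 180°.
Leg 2: -179.51° → +108.08°, shortest Δλ = -72.41° (west) — crosses 180°.
Leg 3: +108.08° → +21.80°, shortest Δλ = -86.28° (west) — does not cross 180°.
Total crossings: 2.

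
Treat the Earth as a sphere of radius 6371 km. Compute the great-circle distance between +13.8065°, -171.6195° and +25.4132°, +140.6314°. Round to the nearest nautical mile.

Δλ = 140.6314 − -171.6195 = 312.2509°; wrapped into (−180°, 180°]: -47.7491°.
Δφ = 25.4132 − 13.8065 = 11.6067°.
a = sin²(Δφ/2) + cos φ₁ · cos φ₂ · sin²(Δλ/2) = 0.153909.
c = 2·atan2(√a, √(1−a)) = 0.80629 rad → d = 6371·c ≈ 5136.86 km ≈ 2773.68 nmi.

2774 nmi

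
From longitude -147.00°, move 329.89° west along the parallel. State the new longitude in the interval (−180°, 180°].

-116.89°

Start at -147.00°; shift −329.89° → -476.89°.
-476.89° lies outside (−180°, 180°]; add 360° → -116.89°.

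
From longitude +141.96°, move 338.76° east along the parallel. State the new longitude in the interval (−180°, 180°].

Start at +141.96°; shift +338.76° → +480.72°.
+480.72° lies outside (−180°, 180°]; subtract 360° → +120.72°.

+120.72°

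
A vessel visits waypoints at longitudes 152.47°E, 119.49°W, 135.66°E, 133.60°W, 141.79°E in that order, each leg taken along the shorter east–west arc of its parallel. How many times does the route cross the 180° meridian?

Leg 1: +152.47° → -119.49°, shortest Δλ = 88.04° (east) — crosses 180°.
Leg 2: -119.49° → +135.66°, shortest Δλ = -104.85° (west) — crosses 180°.
Leg 3: +135.66° → -133.60°, shortest Δλ = 90.74° (east) — crosses 180°.
Leg 4: -133.60° → +141.79°, shortest Δλ = -84.61° (west) — crosses 180°.
Total crossings: 4.

4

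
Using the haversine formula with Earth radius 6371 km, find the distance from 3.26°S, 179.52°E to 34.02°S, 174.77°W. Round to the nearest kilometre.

Δλ = -174.77 − 179.52 = -354.29°; wrapped into (−180°, 180°]: 5.71°.
Δφ = -34.02 − -3.26 = -30.76°.
a = sin²(Δφ/2) + cos φ₁ · cos φ₂ · sin²(Δλ/2) = 0.072394.
c = 2·atan2(√a, √(1−a)) = 0.54484 rad → d = 6371·c ≈ 3471.16 km.

3471 km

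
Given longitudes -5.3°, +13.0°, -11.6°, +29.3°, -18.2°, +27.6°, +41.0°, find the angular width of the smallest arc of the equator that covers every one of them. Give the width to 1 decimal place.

59.2°

Sort the longitudes: -18.2°, -11.6°, -5.3°, +13.0°, +27.6°, +29.3°, +41.0°.
Eastward gaps between consecutive values (wrapping around): 6.6°, 6.3°, 18.3°, 14.6°, 1.7°, 11.7°, 300.8°.
Largest gap = 300.8° ⇒ minimal covering band is its complement: 360° − 300.8° = 59.2°.
Band runs from -18.2° eastward to +41.0°.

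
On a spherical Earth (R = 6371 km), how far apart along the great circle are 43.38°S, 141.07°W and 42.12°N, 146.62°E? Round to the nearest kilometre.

Δλ = 146.62 − -141.07 = 287.69°; wrapped into (−180°, 180°]: -72.31°.
Δφ = 42.12 − -43.38 = 85.50°.
a = sin²(Δφ/2) + cos φ₁ · cos φ₂ · sin²(Δλ/2) = 0.648416.
c = 2·atan2(√a, √(1−a)) = 1.87217 rad → d = 6371·c ≈ 11927.60 km.

11928 km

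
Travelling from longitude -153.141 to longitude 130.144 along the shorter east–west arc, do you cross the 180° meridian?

Naïve |130.144 − -153.141| = 283.285° > 180°, so the shorter arc goes the other way round — across 180°.
Signed shortest Δλ = ((130.144 − -153.141 + 180) mod 360) − 180 = -76.715°.
Going west by 76.715° from -153.141° passes through 180° before reaching +130.144°.

Yes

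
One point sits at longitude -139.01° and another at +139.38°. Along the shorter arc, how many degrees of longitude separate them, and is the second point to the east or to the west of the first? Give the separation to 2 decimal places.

Raw difference: 139.38 − -139.01 = 278.39°.
Normalise into (−180°, 180°]: 278.39° − 360° = -81.61°.
Negative ⇒ the second point lies to the west; separation 81.61°.

81.61° west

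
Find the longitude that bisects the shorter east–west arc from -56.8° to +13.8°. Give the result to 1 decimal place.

Signed shortest Δλ from -56.8° to +13.8° is +70.6°.
Midpoint longitude = -56.8° + (+70.6°)/2 = -56.8° + 35.3° = -21.5°.

-21.5°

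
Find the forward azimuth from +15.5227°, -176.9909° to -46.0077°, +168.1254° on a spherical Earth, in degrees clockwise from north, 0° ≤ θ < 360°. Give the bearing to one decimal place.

191.6°

Δλ = 168.1254 − -176.9909 = 345.1163°; wrapped into (−180°, 180°]: -14.8837°.
θ = atan2( sin Δλ · cos φ₂ , cos φ₁ · sin φ₂ − sin φ₁ · cos φ₂ · cos Δλ )
  = atan2(-0.17840, -0.87283) = -168.448° → normalised to [0°, 360°): 191.552°.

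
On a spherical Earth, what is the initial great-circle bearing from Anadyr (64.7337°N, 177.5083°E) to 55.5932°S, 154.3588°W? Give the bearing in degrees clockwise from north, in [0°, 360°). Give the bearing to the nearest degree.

162°

Δλ = -154.3588 − 177.5083 = -331.8671°; wrapped into (−180°, 180°]: 28.1329°.
θ = atan2( sin Δλ · cos φ₂ , cos φ₁ · sin φ₂ − sin φ₁ · cos φ₂ · cos Δλ )
  = atan2(0.26644, -0.80279) = 161.639° → normalised to [0°, 360°): 161.639°.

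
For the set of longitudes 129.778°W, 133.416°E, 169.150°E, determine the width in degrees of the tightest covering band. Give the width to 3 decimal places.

96.806°

Sort the longitudes: -129.778°, +133.416°, +169.150°.
Eastward gaps between consecutive values (wrapping around): 263.194°, 35.734°, 61.072°.
Largest gap = 263.194° ⇒ minimal covering band is its complement: 360° − 263.194° = 96.806°.
Band runs from +133.416° eastward to -129.778°, crossing the antimeridian.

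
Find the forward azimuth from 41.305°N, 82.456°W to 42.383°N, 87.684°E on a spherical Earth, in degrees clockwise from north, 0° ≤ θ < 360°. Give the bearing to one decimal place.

7.3°

Δλ = 87.684 − -82.456 = 170.140°.
θ = atan2( sin Δλ · cos φ₂ , cos φ₁ · sin φ₂ − sin φ₁ · cos φ₂ · cos Δλ )
  = atan2(0.12649, 0.98674) = 7.305° → normalised to [0°, 360°): 7.305°.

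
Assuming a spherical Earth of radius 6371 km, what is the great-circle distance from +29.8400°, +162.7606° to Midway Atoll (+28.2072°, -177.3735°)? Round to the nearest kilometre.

Δλ = -177.3735 − 162.7606 = -340.1341°; wrapped into (−180°, 180°]: 19.8659°.
Δφ = 28.2072 − 29.8400 = -1.6328°.
a = sin²(Δφ/2) + cos φ₁ · cos φ₂ · sin²(Δλ/2) = 0.022948.
c = 2·atan2(√a, √(1−a)) = 0.30414 rad → d = 6371·c ≈ 1937.68 km.

1938 km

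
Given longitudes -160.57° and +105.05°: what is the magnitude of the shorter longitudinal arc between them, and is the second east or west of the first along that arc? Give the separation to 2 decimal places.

94.38° west

Raw difference: 105.05 − -160.57 = 265.62°.
Normalise into (−180°, 180°]: 265.62° − 360° = -94.38°.
Negative ⇒ the second point lies to the west; separation 94.38°.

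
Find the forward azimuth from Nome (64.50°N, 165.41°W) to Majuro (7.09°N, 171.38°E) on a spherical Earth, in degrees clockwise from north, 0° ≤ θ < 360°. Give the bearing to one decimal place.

206.9°

Δλ = 171.38 − -165.41 = 336.79°; wrapped into (−180°, 180°]: -23.21°.
θ = atan2( sin Δλ · cos φ₂ , cos φ₁ · sin φ₂ − sin φ₁ · cos φ₂ · cos Δλ )
  = atan2(-0.39109, -0.77006) = -153.075° → normalised to [0°, 360°): 206.925°.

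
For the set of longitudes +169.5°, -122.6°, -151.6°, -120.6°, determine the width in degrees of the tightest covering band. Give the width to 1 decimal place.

Sort the longitudes: -151.6°, -122.6°, -120.6°, +169.5°.
Eastward gaps between consecutive values (wrapping around): 29.0°, 2.0°, 290.1°, 38.9°.
Largest gap = 290.1° ⇒ minimal covering band is its complement: 360° − 290.1° = 69.9°.
Band runs from +169.5° eastward to -120.6°, crossing the antimeridian.

69.9°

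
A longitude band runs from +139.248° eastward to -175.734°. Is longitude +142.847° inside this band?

Band width going east from +139.248° to -175.734°: ((-175.734 − 139.248) mod 360) = 45.018°.
Offset of +142.847° east of the west edge: ((142.847 − 139.248) mod 360) = 3.599°.
3.599° ≤ 45.018° ⇒ inside.

Yes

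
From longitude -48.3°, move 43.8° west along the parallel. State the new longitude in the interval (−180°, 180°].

-92.1°

Start at -48.3°; shift −43.8° → -92.1°.
-92.1° already lies in (−180°, 180°].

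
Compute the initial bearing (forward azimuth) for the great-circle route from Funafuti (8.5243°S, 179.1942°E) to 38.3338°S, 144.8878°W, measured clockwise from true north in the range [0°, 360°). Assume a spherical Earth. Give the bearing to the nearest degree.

Δλ = -144.8878 − 179.1942 = -324.0820°; wrapped into (−180°, 180°]: 35.9180°.
θ = atan2( sin Δλ · cos φ₂ , cos φ₁ · sin φ₂ − sin φ₁ · cos φ₂ · cos Δλ )
  = atan2(0.46016, -0.51923) = 138.452° → normalised to [0°, 360°): 138.452°.

138°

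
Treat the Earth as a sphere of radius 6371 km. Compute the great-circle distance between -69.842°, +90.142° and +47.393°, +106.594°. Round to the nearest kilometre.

13105 km

Δλ = 106.594 − 90.142 = 16.452°.
Δφ = 47.393 − -69.842 = 117.235°.
a = sin²(Δφ/2) + cos φ₁ · cos φ₂ · sin²(Δλ/2) = 0.733596.
c = 2·atan2(√a, √(1−a)) = 2.05691 rad → d = 6371·c ≈ 13104.57 km.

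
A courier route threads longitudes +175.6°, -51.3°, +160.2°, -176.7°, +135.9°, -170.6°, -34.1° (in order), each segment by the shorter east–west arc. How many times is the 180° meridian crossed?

5

Leg 1: +175.6° → -51.3°, shortest Δλ = 133.1° (east) — crosses 180°.
Leg 2: -51.3° → +160.2°, shortest Δλ = -148.5° (west) — crosses 180°.
Leg 3: +160.2° → -176.7°, shortest Δλ = 23.1° (east) — crosses 180°.
Leg 4: -176.7° → +135.9°, shortest Δλ = -47.4° (west) — crosses 180°.
Leg 5: +135.9° → -170.6°, shortest Δλ = 53.5° (east) — crosses 180°.
Leg 6: -170.6° → -34.1°, shortest Δλ = 136.5° (east) — does not cross 180°.
Total crossings: 5.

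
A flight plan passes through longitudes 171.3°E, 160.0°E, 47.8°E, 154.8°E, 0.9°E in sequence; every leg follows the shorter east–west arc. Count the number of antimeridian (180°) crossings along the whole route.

Leg 1: +171.3° → +160.0°, shortest Δλ = -11.3° (west) — does not cross 180°.
Leg 2: +160.0° → +47.8°, shortest Δλ = -112.2° (west) — does not cross 180°.
Leg 3: +47.8° → +154.8°, shortest Δλ = 107.0° (east) — does not cross 180°.
Leg 4: +154.8° → +0.9°, shortest Δλ = -153.9° (west) — does not cross 180°.
Total crossings: 0.

0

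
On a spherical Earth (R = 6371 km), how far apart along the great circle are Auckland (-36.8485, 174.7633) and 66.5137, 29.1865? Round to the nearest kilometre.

Δλ = 29.1865 − 174.7633 = -145.5768°.
Δφ = 66.5137 − -36.8485 = 103.3622°.
a = sin²(Δφ/2) + cos φ₁ · cos φ₂ · sin²(Δλ/2) = 0.906543.
c = 2·atan2(√a, √(1−a)) = 2.52023 rad → d = 6371·c ≈ 16056.38 km.

16056 km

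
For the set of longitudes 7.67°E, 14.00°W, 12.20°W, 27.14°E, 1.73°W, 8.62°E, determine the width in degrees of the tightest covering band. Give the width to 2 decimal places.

Sort the longitudes: -14.00°, -12.20°, -1.73°, +7.67°, +8.62°, +27.14°.
Eastward gaps between consecutive values (wrapping around): 1.80°, 10.47°, 9.40°, 0.95°, 18.52°, 318.86°.
Largest gap = 318.86° ⇒ minimal covering band is its complement: 360° − 318.86° = 41.14°.
Band runs from -14.00° eastward to +27.14°.

41.14°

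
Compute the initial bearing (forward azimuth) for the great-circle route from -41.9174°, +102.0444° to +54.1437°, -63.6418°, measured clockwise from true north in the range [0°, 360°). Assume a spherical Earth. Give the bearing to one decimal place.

327.1°

Δλ = -63.6418 − 102.0444 = -165.6862°.
θ = atan2( sin Δλ · cos φ₂ , cos φ₁ · sin φ₂ − sin φ₁ · cos φ₂ · cos Δλ )
  = atan2(-0.14482, 0.22392) = -32.892° → normalised to [0°, 360°): 327.108°.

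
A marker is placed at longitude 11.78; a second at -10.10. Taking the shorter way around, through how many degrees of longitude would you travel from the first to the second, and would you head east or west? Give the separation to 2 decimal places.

21.88° west

Raw difference: -10.10 − 11.78 = -21.88°.
Normalise into (−180°, 180°]: -21.88° stays -21.88°.
Negative ⇒ the second point lies to the west; separation 21.88°.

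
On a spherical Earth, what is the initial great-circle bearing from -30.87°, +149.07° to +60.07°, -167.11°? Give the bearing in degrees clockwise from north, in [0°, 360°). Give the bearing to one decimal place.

Δλ = -167.11 − 149.07 = -316.18°; wrapped into (−180°, 180°]: 43.82°.
θ = atan2( sin Δλ · cos φ₂ , cos φ₁ · sin φ₂ − sin φ₁ · cos φ₂ · cos Δλ )
  = atan2(0.34546, 0.92857) = 20.407° → normalised to [0°, 360°): 20.407°.

20.4°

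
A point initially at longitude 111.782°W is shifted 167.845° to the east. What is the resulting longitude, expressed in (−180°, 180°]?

Start at -111.782°; shift +167.845° → +56.063°.
+56.063° already lies in (−180°, 180°].

56.063°E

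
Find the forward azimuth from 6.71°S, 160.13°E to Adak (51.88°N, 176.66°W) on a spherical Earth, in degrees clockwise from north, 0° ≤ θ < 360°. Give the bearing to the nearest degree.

16°

Δλ = -176.66 − 160.13 = -336.79°; wrapped into (−180°, 180°]: 23.21°.
θ = atan2( sin Δλ · cos φ₂ , cos φ₁ · sin φ₂ − sin φ₁ · cos φ₂ · cos Δλ )
  = atan2(0.24328, 0.84762) = 16.014° → normalised to [0°, 360°): 16.014°.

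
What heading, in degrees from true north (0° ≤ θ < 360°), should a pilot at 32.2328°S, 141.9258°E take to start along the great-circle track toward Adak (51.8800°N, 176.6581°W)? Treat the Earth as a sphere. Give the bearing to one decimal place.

Δλ = -176.6581 − 141.9258 = -318.5839°; wrapped into (−180°, 180°]: 41.4161°.
θ = atan2( sin Δλ · cos φ₂ , cos φ₁ · sin φ₂ − sin φ₁ · cos φ₂ · cos Δλ )
  = atan2(0.40836, 0.91239) = 24.112° → normalised to [0°, 360°): 24.112°.

24.1°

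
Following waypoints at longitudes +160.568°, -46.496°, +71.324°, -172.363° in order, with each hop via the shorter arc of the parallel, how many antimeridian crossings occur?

Leg 1: +160.568° → -46.496°, shortest Δλ = 152.936° (east) — crosses 180°.
Leg 2: -46.496° → +71.324°, shortest Δλ = 117.82° (east) — does not cross 180°.
Leg 3: +71.324° → -172.363°, shortest Δλ = 116.313° (east) — crosses 180°.
Total crossings: 2.

2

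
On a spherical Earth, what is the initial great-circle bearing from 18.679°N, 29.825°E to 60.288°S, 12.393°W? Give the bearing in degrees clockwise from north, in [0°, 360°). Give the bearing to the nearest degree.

200°

Δλ = -12.393 − 29.825 = -42.218°.
θ = atan2( sin Δλ · cos φ₂ , cos φ₁ · sin φ₂ − sin φ₁ · cos φ₂ · cos Δλ )
  = atan2(-0.33305, -0.94034) = -160.497° → normalised to [0°, 360°): 199.503°.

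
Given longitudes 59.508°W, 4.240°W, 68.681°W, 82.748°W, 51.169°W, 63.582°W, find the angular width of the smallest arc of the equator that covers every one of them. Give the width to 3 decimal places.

Sort the longitudes: -82.748°, -68.681°, -63.582°, -59.508°, -51.169°, -4.240°.
Eastward gaps between consecutive values (wrapping around): 14.067°, 5.099°, 4.074°, 8.339°, 46.929°, 281.492°.
Largest gap = 281.492° ⇒ minimal covering band is its complement: 360° − 281.492° = 78.508°.
Band runs from -82.748° eastward to -4.240°.

78.508°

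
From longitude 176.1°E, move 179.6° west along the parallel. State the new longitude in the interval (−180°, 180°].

Start at +176.1°; shift −179.6° → -3.5°.
-3.5° already lies in (−180°, 180°].

3.5°W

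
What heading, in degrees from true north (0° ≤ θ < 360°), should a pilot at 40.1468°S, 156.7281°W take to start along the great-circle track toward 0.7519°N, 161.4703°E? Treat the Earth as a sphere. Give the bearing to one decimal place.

306.4°

Δλ = 161.4703 − -156.7281 = 318.1984°; wrapped into (−180°, 180°]: -41.8016°.
θ = atan2( sin Δλ · cos φ₂ , cos φ₁ · sin φ₂ − sin φ₁ · cos φ₂ · cos Δλ )
  = atan2(-0.66650, 0.49062) = -53.642° → normalised to [0°, 360°): 306.358°.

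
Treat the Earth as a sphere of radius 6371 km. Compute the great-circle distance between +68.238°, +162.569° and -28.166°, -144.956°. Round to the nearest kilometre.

Δλ = -144.956 − 162.569 = -307.525°; wrapped into (−180°, 180°]: 52.475°.
Δφ = -28.166 − 68.238 = -96.404°.
a = sin²(Δφ/2) + cos φ₁ · cos φ₂ · sin²(Δλ/2) = 0.619651.
c = 2·atan2(√a, √(1−a)) = 1.81244 rad → d = 6371·c ≈ 11547.07 km.

11547 km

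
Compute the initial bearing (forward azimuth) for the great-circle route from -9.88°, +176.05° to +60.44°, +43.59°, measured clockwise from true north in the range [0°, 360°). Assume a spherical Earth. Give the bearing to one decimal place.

335.5°

Δλ = 43.59 − 176.05 = -132.46°.
θ = atan2( sin Δλ · cos φ₂ , cos φ₁ · sin φ₂ − sin φ₁ · cos φ₂ · cos Δλ )
  = atan2(-0.36396, 0.79979) = -24.469° → normalised to [0°, 360°): 335.531°.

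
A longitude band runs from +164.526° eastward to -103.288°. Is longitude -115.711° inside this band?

Yes

Band width going east from +164.526° to -103.288°: ((-103.288 − 164.526) mod 360) = 92.186°.
Offset of -115.711° east of the west edge: ((-115.711 − 164.526) mod 360) = 79.763°.
79.763° ≤ 92.186° ⇒ inside.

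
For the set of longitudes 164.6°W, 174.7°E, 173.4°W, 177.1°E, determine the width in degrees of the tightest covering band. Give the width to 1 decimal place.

Sort the longitudes: -173.4°, -164.6°, +174.7°, +177.1°.
Eastward gaps between consecutive values (wrapping around): 8.8°, 339.3°, 2.4°, 9.5°.
Largest gap = 339.3° ⇒ minimal covering band is its complement: 360° − 339.3° = 20.7°.
Band runs from +174.7° eastward to -164.6°, crossing the antimeridian.

20.7°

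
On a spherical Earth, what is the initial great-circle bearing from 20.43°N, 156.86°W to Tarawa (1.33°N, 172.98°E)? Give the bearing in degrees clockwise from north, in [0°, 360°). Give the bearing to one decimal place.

240.9°

Δλ = 172.98 − -156.86 = 329.84°; wrapped into (−180°, 180°]: -30.16°.
θ = atan2( sin Δλ · cos φ₂ , cos φ₁ · sin φ₂ − sin φ₁ · cos φ₂ · cos Δλ )
  = atan2(-0.50228, -0.27998) = -119.136° → normalised to [0°, 360°): 240.864°.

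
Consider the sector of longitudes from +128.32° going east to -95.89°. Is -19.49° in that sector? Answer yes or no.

No

Band width going east from +128.32° to -95.89°: ((-95.89 − 128.32) mod 360) = 135.79°.
Offset of -19.49° east of the west edge: ((-19.49 − 128.32) mod 360) = 212.19°.
212.19° > 135.79° ⇒ outside.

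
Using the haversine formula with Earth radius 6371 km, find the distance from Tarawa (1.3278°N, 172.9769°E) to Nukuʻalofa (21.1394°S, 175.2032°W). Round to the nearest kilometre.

2810 km

Δλ = -175.2032 − 172.9769 = -348.1801°; wrapped into (−180°, 180°]: 11.8199°.
Δφ = -21.1394 − 1.3278 = -22.4672°.
a = sin²(Δφ/2) + cos φ₁ · cos φ₂ · sin²(Δλ/2) = 0.047837.
c = 2·atan2(√a, √(1−a)) = 0.44100 rad → d = 6371·c ≈ 2809.59 km.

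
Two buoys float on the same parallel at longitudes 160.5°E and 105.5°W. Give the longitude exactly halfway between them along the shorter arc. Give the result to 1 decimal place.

Signed shortest Δλ from +160.5° to -105.5° is +94.0°.
Midpoint longitude = +160.5° + (+94.0°)/2 = +160.5° + 47.0° = +207.5°.
Normalise into (−180°, 180°]: -152.5°.
(The naïve average (+160.5 + -105.5)/2 = 27.5° is on the wrong side of the globe.)

152.5°W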